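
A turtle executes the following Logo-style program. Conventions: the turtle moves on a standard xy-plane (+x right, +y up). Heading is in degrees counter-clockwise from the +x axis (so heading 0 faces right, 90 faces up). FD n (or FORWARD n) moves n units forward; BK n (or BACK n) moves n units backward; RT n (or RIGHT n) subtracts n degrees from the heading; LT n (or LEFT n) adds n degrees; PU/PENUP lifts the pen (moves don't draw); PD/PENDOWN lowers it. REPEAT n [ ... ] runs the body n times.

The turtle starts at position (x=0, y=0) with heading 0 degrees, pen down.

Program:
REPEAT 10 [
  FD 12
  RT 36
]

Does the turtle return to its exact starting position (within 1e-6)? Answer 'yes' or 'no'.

Executing turtle program step by step:
Start: pos=(0,0), heading=0, pen down
REPEAT 10 [
  -- iteration 1/10 --
  FD 12: (0,0) -> (12,0) [heading=0, draw]
  RT 36: heading 0 -> 324
  -- iteration 2/10 --
  FD 12: (12,0) -> (21.708,-7.053) [heading=324, draw]
  RT 36: heading 324 -> 288
  -- iteration 3/10 --
  FD 12: (21.708,-7.053) -> (25.416,-18.466) [heading=288, draw]
  RT 36: heading 288 -> 252
  -- iteration 4/10 --
  FD 12: (25.416,-18.466) -> (21.708,-29.879) [heading=252, draw]
  RT 36: heading 252 -> 216
  -- iteration 5/10 --
  FD 12: (21.708,-29.879) -> (12,-36.932) [heading=216, draw]
  RT 36: heading 216 -> 180
  -- iteration 6/10 --
  FD 12: (12,-36.932) -> (0,-36.932) [heading=180, draw]
  RT 36: heading 180 -> 144
  -- iteration 7/10 --
  FD 12: (0,-36.932) -> (-9.708,-29.879) [heading=144, draw]
  RT 36: heading 144 -> 108
  -- iteration 8/10 --
  FD 12: (-9.708,-29.879) -> (-13.416,-18.466) [heading=108, draw]
  RT 36: heading 108 -> 72
  -- iteration 9/10 --
  FD 12: (-13.416,-18.466) -> (-9.708,-7.053) [heading=72, draw]
  RT 36: heading 72 -> 36
  -- iteration 10/10 --
  FD 12: (-9.708,-7.053) -> (0,0) [heading=36, draw]
  RT 36: heading 36 -> 0
]
Final: pos=(0,0), heading=0, 10 segment(s) drawn

Start position: (0, 0)
Final position: (0, 0)
Distance = 0; < 1e-6 -> CLOSED

Answer: yes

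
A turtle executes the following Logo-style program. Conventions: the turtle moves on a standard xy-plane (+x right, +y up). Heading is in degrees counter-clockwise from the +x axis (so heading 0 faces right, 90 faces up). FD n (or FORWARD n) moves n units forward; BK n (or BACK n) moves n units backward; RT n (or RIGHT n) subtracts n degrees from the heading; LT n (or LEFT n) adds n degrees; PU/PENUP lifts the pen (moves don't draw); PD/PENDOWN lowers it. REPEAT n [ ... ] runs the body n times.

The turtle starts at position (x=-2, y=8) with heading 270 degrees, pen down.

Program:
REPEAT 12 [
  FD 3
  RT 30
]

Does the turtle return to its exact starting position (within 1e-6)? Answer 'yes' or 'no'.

Answer: yes

Derivation:
Executing turtle program step by step:
Start: pos=(-2,8), heading=270, pen down
REPEAT 12 [
  -- iteration 1/12 --
  FD 3: (-2,8) -> (-2,5) [heading=270, draw]
  RT 30: heading 270 -> 240
  -- iteration 2/12 --
  FD 3: (-2,5) -> (-3.5,2.402) [heading=240, draw]
  RT 30: heading 240 -> 210
  -- iteration 3/12 --
  FD 3: (-3.5,2.402) -> (-6.098,0.902) [heading=210, draw]
  RT 30: heading 210 -> 180
  -- iteration 4/12 --
  FD 3: (-6.098,0.902) -> (-9.098,0.902) [heading=180, draw]
  RT 30: heading 180 -> 150
  -- iteration 5/12 --
  FD 3: (-9.098,0.902) -> (-11.696,2.402) [heading=150, draw]
  RT 30: heading 150 -> 120
  -- iteration 6/12 --
  FD 3: (-11.696,2.402) -> (-13.196,5) [heading=120, draw]
  RT 30: heading 120 -> 90
  -- iteration 7/12 --
  FD 3: (-13.196,5) -> (-13.196,8) [heading=90, draw]
  RT 30: heading 90 -> 60
  -- iteration 8/12 --
  FD 3: (-13.196,8) -> (-11.696,10.598) [heading=60, draw]
  RT 30: heading 60 -> 30
  -- iteration 9/12 --
  FD 3: (-11.696,10.598) -> (-9.098,12.098) [heading=30, draw]
  RT 30: heading 30 -> 0
  -- iteration 10/12 --
  FD 3: (-9.098,12.098) -> (-6.098,12.098) [heading=0, draw]
  RT 30: heading 0 -> 330
  -- iteration 11/12 --
  FD 3: (-6.098,12.098) -> (-3.5,10.598) [heading=330, draw]
  RT 30: heading 330 -> 300
  -- iteration 12/12 --
  FD 3: (-3.5,10.598) -> (-2,8) [heading=300, draw]
  RT 30: heading 300 -> 270
]
Final: pos=(-2,8), heading=270, 12 segment(s) drawn

Start position: (-2, 8)
Final position: (-2, 8)
Distance = 0; < 1e-6 -> CLOSED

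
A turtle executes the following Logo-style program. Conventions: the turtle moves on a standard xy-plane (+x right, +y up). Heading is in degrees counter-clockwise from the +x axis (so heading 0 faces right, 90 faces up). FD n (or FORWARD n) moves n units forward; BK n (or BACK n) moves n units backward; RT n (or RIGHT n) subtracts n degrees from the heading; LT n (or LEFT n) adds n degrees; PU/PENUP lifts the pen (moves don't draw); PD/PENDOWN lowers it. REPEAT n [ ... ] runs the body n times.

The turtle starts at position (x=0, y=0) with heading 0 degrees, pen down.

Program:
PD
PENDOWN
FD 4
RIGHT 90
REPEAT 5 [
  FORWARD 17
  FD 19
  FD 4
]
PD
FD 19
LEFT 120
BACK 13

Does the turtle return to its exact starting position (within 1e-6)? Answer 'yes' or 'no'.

Answer: no

Derivation:
Executing turtle program step by step:
Start: pos=(0,0), heading=0, pen down
PD: pen down
PD: pen down
FD 4: (0,0) -> (4,0) [heading=0, draw]
RT 90: heading 0 -> 270
REPEAT 5 [
  -- iteration 1/5 --
  FD 17: (4,0) -> (4,-17) [heading=270, draw]
  FD 19: (4,-17) -> (4,-36) [heading=270, draw]
  FD 4: (4,-36) -> (4,-40) [heading=270, draw]
  -- iteration 2/5 --
  FD 17: (4,-40) -> (4,-57) [heading=270, draw]
  FD 19: (4,-57) -> (4,-76) [heading=270, draw]
  FD 4: (4,-76) -> (4,-80) [heading=270, draw]
  -- iteration 3/5 --
  FD 17: (4,-80) -> (4,-97) [heading=270, draw]
  FD 19: (4,-97) -> (4,-116) [heading=270, draw]
  FD 4: (4,-116) -> (4,-120) [heading=270, draw]
  -- iteration 4/5 --
  FD 17: (4,-120) -> (4,-137) [heading=270, draw]
  FD 19: (4,-137) -> (4,-156) [heading=270, draw]
  FD 4: (4,-156) -> (4,-160) [heading=270, draw]
  -- iteration 5/5 --
  FD 17: (4,-160) -> (4,-177) [heading=270, draw]
  FD 19: (4,-177) -> (4,-196) [heading=270, draw]
  FD 4: (4,-196) -> (4,-200) [heading=270, draw]
]
PD: pen down
FD 19: (4,-200) -> (4,-219) [heading=270, draw]
LT 120: heading 270 -> 30
BK 13: (4,-219) -> (-7.258,-225.5) [heading=30, draw]
Final: pos=(-7.258,-225.5), heading=30, 18 segment(s) drawn

Start position: (0, 0)
Final position: (-7.258, -225.5)
Distance = 225.617; >= 1e-6 -> NOT closed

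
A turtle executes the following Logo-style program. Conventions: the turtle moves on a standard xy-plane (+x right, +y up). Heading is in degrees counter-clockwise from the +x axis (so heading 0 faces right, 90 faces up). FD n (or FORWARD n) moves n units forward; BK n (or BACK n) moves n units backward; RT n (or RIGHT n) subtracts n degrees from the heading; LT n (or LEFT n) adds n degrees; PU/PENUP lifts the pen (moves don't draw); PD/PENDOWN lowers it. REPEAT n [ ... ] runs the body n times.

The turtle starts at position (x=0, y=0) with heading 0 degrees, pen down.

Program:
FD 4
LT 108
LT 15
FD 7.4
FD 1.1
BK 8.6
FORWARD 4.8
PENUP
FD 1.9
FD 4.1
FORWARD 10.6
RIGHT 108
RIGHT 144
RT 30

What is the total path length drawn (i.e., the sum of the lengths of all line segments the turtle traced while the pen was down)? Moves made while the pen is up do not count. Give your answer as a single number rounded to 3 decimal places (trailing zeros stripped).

Answer: 25.9

Derivation:
Executing turtle program step by step:
Start: pos=(0,0), heading=0, pen down
FD 4: (0,0) -> (4,0) [heading=0, draw]
LT 108: heading 0 -> 108
LT 15: heading 108 -> 123
FD 7.4: (4,0) -> (-0.03,6.206) [heading=123, draw]
FD 1.1: (-0.03,6.206) -> (-0.629,7.129) [heading=123, draw]
BK 8.6: (-0.629,7.129) -> (4.054,-0.084) [heading=123, draw]
FD 4.8: (4.054,-0.084) -> (1.44,3.942) [heading=123, draw]
PU: pen up
FD 1.9: (1.44,3.942) -> (0.405,5.535) [heading=123, move]
FD 4.1: (0.405,5.535) -> (-1.828,8.974) [heading=123, move]
FD 10.6: (-1.828,8.974) -> (-7.601,17.864) [heading=123, move]
RT 108: heading 123 -> 15
RT 144: heading 15 -> 231
RT 30: heading 231 -> 201
Final: pos=(-7.601,17.864), heading=201, 5 segment(s) drawn

Segment lengths:
  seg 1: (0,0) -> (4,0), length = 4
  seg 2: (4,0) -> (-0.03,6.206), length = 7.4
  seg 3: (-0.03,6.206) -> (-0.629,7.129), length = 1.1
  seg 4: (-0.629,7.129) -> (4.054,-0.084), length = 8.6
  seg 5: (4.054,-0.084) -> (1.44,3.942), length = 4.8
Total = 25.9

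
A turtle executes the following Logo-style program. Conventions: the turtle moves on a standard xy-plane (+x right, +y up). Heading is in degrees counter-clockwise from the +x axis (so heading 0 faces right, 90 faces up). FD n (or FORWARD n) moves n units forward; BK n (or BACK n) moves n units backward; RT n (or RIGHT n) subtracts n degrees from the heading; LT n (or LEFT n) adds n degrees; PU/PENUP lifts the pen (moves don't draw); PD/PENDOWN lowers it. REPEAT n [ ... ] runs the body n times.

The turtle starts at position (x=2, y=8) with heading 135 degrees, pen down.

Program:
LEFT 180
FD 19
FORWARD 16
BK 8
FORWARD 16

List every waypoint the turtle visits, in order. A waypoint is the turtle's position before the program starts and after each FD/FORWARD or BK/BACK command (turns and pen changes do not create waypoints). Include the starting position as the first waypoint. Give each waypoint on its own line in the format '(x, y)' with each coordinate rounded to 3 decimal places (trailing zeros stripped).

Answer: (2, 8)
(15.435, -5.435)
(26.749, -16.749)
(21.092, -11.092)
(32.406, -22.406)

Derivation:
Executing turtle program step by step:
Start: pos=(2,8), heading=135, pen down
LT 180: heading 135 -> 315
FD 19: (2,8) -> (15.435,-5.435) [heading=315, draw]
FD 16: (15.435,-5.435) -> (26.749,-16.749) [heading=315, draw]
BK 8: (26.749,-16.749) -> (21.092,-11.092) [heading=315, draw]
FD 16: (21.092,-11.092) -> (32.406,-22.406) [heading=315, draw]
Final: pos=(32.406,-22.406), heading=315, 4 segment(s) drawn
Waypoints (5 total):
(2, 8)
(15.435, -5.435)
(26.749, -16.749)
(21.092, -11.092)
(32.406, -22.406)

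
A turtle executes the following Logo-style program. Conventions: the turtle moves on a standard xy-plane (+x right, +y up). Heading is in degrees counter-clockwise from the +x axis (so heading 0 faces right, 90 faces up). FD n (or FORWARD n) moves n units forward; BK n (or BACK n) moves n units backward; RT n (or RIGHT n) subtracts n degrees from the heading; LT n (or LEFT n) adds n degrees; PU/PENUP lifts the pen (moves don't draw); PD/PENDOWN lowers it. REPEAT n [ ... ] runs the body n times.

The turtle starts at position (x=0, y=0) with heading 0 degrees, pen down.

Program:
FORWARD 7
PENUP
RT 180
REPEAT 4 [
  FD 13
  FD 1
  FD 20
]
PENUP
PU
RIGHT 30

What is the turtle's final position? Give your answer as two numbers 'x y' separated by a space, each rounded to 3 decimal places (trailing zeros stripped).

Executing turtle program step by step:
Start: pos=(0,0), heading=0, pen down
FD 7: (0,0) -> (7,0) [heading=0, draw]
PU: pen up
RT 180: heading 0 -> 180
REPEAT 4 [
  -- iteration 1/4 --
  FD 13: (7,0) -> (-6,0) [heading=180, move]
  FD 1: (-6,0) -> (-7,0) [heading=180, move]
  FD 20: (-7,0) -> (-27,0) [heading=180, move]
  -- iteration 2/4 --
  FD 13: (-27,0) -> (-40,0) [heading=180, move]
  FD 1: (-40,0) -> (-41,0) [heading=180, move]
  FD 20: (-41,0) -> (-61,0) [heading=180, move]
  -- iteration 3/4 --
  FD 13: (-61,0) -> (-74,0) [heading=180, move]
  FD 1: (-74,0) -> (-75,0) [heading=180, move]
  FD 20: (-75,0) -> (-95,0) [heading=180, move]
  -- iteration 4/4 --
  FD 13: (-95,0) -> (-108,0) [heading=180, move]
  FD 1: (-108,0) -> (-109,0) [heading=180, move]
  FD 20: (-109,0) -> (-129,0) [heading=180, move]
]
PU: pen up
PU: pen up
RT 30: heading 180 -> 150
Final: pos=(-129,0), heading=150, 1 segment(s) drawn

Answer: -129 0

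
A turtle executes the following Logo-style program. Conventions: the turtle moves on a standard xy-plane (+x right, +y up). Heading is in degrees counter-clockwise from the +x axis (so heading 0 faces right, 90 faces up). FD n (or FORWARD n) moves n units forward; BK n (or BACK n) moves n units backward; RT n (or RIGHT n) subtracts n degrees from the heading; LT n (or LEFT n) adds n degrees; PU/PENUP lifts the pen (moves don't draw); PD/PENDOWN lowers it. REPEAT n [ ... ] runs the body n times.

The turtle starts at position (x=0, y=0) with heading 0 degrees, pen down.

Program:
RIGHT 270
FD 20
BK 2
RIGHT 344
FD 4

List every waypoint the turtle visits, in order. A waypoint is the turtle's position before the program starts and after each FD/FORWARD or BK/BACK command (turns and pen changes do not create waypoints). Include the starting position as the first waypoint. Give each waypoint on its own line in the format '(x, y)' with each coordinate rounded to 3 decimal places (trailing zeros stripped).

Answer: (0, 0)
(0, 20)
(0, 18)
(-1.103, 21.845)

Derivation:
Executing turtle program step by step:
Start: pos=(0,0), heading=0, pen down
RT 270: heading 0 -> 90
FD 20: (0,0) -> (0,20) [heading=90, draw]
BK 2: (0,20) -> (0,18) [heading=90, draw]
RT 344: heading 90 -> 106
FD 4: (0,18) -> (-1.103,21.845) [heading=106, draw]
Final: pos=(-1.103,21.845), heading=106, 3 segment(s) drawn
Waypoints (4 total):
(0, 0)
(0, 20)
(0, 18)
(-1.103, 21.845)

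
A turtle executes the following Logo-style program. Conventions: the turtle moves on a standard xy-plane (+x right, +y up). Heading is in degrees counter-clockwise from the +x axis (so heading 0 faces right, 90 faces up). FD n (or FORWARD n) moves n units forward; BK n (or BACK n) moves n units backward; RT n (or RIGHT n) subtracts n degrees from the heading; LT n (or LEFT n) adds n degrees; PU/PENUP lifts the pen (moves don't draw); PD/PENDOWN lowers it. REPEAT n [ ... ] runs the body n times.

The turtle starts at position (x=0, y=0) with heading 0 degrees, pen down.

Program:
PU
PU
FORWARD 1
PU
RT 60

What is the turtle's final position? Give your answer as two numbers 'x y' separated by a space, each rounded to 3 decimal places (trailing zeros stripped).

Answer: 1 0

Derivation:
Executing turtle program step by step:
Start: pos=(0,0), heading=0, pen down
PU: pen up
PU: pen up
FD 1: (0,0) -> (1,0) [heading=0, move]
PU: pen up
RT 60: heading 0 -> 300
Final: pos=(1,0), heading=300, 0 segment(s) drawn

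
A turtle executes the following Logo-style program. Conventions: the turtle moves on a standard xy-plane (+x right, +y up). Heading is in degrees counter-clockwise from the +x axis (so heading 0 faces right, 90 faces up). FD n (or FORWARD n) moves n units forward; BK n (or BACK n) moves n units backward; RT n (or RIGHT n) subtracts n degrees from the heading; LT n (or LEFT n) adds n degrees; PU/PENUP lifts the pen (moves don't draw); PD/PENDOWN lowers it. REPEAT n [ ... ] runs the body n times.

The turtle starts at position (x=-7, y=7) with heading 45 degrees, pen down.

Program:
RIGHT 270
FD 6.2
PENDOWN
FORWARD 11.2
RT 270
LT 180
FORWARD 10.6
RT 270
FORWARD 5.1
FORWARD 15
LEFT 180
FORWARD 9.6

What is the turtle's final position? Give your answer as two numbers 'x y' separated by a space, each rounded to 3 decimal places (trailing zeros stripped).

Answer: -19.233 34.224

Derivation:
Executing turtle program step by step:
Start: pos=(-7,7), heading=45, pen down
RT 270: heading 45 -> 135
FD 6.2: (-7,7) -> (-11.384,11.384) [heading=135, draw]
PD: pen down
FD 11.2: (-11.384,11.384) -> (-19.304,19.304) [heading=135, draw]
RT 270: heading 135 -> 225
LT 180: heading 225 -> 45
FD 10.6: (-19.304,19.304) -> (-11.808,26.799) [heading=45, draw]
RT 270: heading 45 -> 135
FD 5.1: (-11.808,26.799) -> (-15.415,30.405) [heading=135, draw]
FD 15: (-15.415,30.405) -> (-26.021,41.012) [heading=135, draw]
LT 180: heading 135 -> 315
FD 9.6: (-26.021,41.012) -> (-19.233,34.224) [heading=315, draw]
Final: pos=(-19.233,34.224), heading=315, 6 segment(s) drawn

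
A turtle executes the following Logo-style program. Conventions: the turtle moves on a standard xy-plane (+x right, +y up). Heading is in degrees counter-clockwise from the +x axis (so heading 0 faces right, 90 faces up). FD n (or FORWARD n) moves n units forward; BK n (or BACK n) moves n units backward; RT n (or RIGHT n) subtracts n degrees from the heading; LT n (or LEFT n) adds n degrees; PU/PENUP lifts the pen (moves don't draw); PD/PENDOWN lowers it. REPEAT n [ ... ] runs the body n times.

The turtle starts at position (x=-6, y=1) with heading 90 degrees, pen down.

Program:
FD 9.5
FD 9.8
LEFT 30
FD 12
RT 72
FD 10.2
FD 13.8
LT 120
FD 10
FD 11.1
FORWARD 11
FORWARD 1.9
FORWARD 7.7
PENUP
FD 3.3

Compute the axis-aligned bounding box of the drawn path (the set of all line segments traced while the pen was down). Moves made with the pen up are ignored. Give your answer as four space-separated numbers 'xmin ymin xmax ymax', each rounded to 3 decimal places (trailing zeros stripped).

Executing turtle program step by step:
Start: pos=(-6,1), heading=90, pen down
FD 9.5: (-6,1) -> (-6,10.5) [heading=90, draw]
FD 9.8: (-6,10.5) -> (-6,20.3) [heading=90, draw]
LT 30: heading 90 -> 120
FD 12: (-6,20.3) -> (-12,30.692) [heading=120, draw]
RT 72: heading 120 -> 48
FD 10.2: (-12,30.692) -> (-5.175,38.272) [heading=48, draw]
FD 13.8: (-5.175,38.272) -> (4.059,48.528) [heading=48, draw]
LT 120: heading 48 -> 168
FD 10: (4.059,48.528) -> (-5.722,50.607) [heading=168, draw]
FD 11.1: (-5.722,50.607) -> (-16.58,52.915) [heading=168, draw]
FD 11: (-16.58,52.915) -> (-27.339,55.202) [heading=168, draw]
FD 1.9: (-27.339,55.202) -> (-29.198,55.597) [heading=168, draw]
FD 7.7: (-29.198,55.597) -> (-36.73,57.198) [heading=168, draw]
PU: pen up
FD 3.3: (-36.73,57.198) -> (-39.958,57.884) [heading=168, move]
Final: pos=(-39.958,57.884), heading=168, 10 segment(s) drawn

Segment endpoints: x in {-36.73, -29.198, -27.339, -16.58, -12, -6, -6, -6, -5.722, -5.175, 4.059}, y in {1, 10.5, 20.3, 30.692, 38.272, 48.528, 50.607, 52.915, 55.202, 55.597, 57.198}
xmin=-36.73, ymin=1, xmax=4.059, ymax=57.198

Answer: -36.73 1 4.059 57.198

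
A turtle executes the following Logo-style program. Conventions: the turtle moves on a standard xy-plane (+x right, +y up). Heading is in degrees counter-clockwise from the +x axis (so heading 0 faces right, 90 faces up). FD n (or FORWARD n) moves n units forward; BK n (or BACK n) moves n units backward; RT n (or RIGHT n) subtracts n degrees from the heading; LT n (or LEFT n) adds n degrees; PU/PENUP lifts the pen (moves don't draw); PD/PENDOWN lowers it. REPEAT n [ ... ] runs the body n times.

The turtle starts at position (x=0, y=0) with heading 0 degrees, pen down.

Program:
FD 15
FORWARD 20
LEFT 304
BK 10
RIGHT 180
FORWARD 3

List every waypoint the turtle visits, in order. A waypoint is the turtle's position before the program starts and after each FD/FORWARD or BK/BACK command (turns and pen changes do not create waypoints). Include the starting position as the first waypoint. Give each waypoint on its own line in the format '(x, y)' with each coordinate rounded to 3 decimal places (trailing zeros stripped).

Executing turtle program step by step:
Start: pos=(0,0), heading=0, pen down
FD 15: (0,0) -> (15,0) [heading=0, draw]
FD 20: (15,0) -> (35,0) [heading=0, draw]
LT 304: heading 0 -> 304
BK 10: (35,0) -> (29.408,8.29) [heading=304, draw]
RT 180: heading 304 -> 124
FD 3: (29.408,8.29) -> (27.73,10.777) [heading=124, draw]
Final: pos=(27.73,10.777), heading=124, 4 segment(s) drawn
Waypoints (5 total):
(0, 0)
(15, 0)
(35, 0)
(29.408, 8.29)
(27.73, 10.777)

Answer: (0, 0)
(15, 0)
(35, 0)
(29.408, 8.29)
(27.73, 10.777)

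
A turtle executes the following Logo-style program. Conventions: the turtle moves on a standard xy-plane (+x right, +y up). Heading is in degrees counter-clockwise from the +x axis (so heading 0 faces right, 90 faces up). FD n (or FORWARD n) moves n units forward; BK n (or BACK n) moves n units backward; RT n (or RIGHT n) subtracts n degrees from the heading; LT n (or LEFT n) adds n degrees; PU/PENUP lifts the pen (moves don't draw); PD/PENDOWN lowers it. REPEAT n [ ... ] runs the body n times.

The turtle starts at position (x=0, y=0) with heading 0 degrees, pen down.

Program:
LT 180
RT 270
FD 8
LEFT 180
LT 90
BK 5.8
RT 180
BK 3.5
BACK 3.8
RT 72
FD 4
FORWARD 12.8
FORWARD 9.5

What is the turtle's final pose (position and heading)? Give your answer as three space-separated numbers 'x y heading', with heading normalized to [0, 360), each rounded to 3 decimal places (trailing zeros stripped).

Answer: 6.627 -33.013 288

Derivation:
Executing turtle program step by step:
Start: pos=(0,0), heading=0, pen down
LT 180: heading 0 -> 180
RT 270: heading 180 -> 270
FD 8: (0,0) -> (0,-8) [heading=270, draw]
LT 180: heading 270 -> 90
LT 90: heading 90 -> 180
BK 5.8: (0,-8) -> (5.8,-8) [heading=180, draw]
RT 180: heading 180 -> 0
BK 3.5: (5.8,-8) -> (2.3,-8) [heading=0, draw]
BK 3.8: (2.3,-8) -> (-1.5,-8) [heading=0, draw]
RT 72: heading 0 -> 288
FD 4: (-1.5,-8) -> (-0.264,-11.804) [heading=288, draw]
FD 12.8: (-0.264,-11.804) -> (3.691,-23.978) [heading=288, draw]
FD 9.5: (3.691,-23.978) -> (6.627,-33.013) [heading=288, draw]
Final: pos=(6.627,-33.013), heading=288, 7 segment(s) drawn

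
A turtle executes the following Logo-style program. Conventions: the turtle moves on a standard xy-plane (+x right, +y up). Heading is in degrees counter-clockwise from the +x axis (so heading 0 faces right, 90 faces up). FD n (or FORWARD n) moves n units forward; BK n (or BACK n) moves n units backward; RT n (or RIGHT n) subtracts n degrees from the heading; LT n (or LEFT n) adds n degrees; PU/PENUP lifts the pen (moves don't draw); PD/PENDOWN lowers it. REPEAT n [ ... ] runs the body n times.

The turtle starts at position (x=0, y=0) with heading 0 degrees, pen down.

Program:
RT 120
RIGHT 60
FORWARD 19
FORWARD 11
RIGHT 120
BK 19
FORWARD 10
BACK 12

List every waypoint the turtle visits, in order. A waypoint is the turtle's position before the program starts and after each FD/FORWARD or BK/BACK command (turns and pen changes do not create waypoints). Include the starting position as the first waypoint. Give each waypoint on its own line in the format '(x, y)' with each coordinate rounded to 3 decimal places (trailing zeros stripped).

Answer: (0, 0)
(-19, 0)
(-30, 0)
(-39.5, -16.454)
(-34.5, -7.794)
(-40.5, -18.187)

Derivation:
Executing turtle program step by step:
Start: pos=(0,0), heading=0, pen down
RT 120: heading 0 -> 240
RT 60: heading 240 -> 180
FD 19: (0,0) -> (-19,0) [heading=180, draw]
FD 11: (-19,0) -> (-30,0) [heading=180, draw]
RT 120: heading 180 -> 60
BK 19: (-30,0) -> (-39.5,-16.454) [heading=60, draw]
FD 10: (-39.5,-16.454) -> (-34.5,-7.794) [heading=60, draw]
BK 12: (-34.5,-7.794) -> (-40.5,-18.187) [heading=60, draw]
Final: pos=(-40.5,-18.187), heading=60, 5 segment(s) drawn
Waypoints (6 total):
(0, 0)
(-19, 0)
(-30, 0)
(-39.5, -16.454)
(-34.5, -7.794)
(-40.5, -18.187)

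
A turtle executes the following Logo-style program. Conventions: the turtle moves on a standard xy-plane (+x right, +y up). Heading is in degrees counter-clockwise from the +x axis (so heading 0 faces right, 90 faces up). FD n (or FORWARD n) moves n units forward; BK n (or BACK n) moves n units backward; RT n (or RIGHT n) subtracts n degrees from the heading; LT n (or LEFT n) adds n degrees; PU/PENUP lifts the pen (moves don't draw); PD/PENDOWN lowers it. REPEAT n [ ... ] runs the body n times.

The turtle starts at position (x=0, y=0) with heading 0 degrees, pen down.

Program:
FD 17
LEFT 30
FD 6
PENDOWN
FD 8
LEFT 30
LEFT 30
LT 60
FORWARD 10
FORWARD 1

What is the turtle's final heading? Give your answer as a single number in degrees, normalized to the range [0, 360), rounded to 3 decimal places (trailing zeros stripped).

Executing turtle program step by step:
Start: pos=(0,0), heading=0, pen down
FD 17: (0,0) -> (17,0) [heading=0, draw]
LT 30: heading 0 -> 30
FD 6: (17,0) -> (22.196,3) [heading=30, draw]
PD: pen down
FD 8: (22.196,3) -> (29.124,7) [heading=30, draw]
LT 30: heading 30 -> 60
LT 30: heading 60 -> 90
LT 60: heading 90 -> 150
FD 10: (29.124,7) -> (20.464,12) [heading=150, draw]
FD 1: (20.464,12) -> (19.598,12.5) [heading=150, draw]
Final: pos=(19.598,12.5), heading=150, 5 segment(s) drawn

Answer: 150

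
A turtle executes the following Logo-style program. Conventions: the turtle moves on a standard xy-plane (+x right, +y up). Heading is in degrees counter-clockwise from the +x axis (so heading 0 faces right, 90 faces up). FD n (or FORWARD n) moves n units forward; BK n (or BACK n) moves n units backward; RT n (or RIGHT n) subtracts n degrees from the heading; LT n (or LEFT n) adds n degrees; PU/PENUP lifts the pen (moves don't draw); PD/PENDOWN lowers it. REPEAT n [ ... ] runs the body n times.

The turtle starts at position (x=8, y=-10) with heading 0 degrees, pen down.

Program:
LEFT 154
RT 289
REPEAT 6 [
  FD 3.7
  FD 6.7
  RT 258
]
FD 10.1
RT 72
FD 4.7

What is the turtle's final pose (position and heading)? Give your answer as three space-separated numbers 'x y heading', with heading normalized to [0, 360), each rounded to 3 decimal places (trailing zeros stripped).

Executing turtle program step by step:
Start: pos=(8,-10), heading=0, pen down
LT 154: heading 0 -> 154
RT 289: heading 154 -> 225
REPEAT 6 [
  -- iteration 1/6 --
  FD 3.7: (8,-10) -> (5.384,-12.616) [heading=225, draw]
  FD 6.7: (5.384,-12.616) -> (0.646,-17.354) [heading=225, draw]
  RT 258: heading 225 -> 327
  -- iteration 2/6 --
  FD 3.7: (0.646,-17.354) -> (3.749,-19.369) [heading=327, draw]
  FD 6.7: (3.749,-19.369) -> (9.368,-23.018) [heading=327, draw]
  RT 258: heading 327 -> 69
  -- iteration 3/6 --
  FD 3.7: (9.368,-23.018) -> (10.694,-19.564) [heading=69, draw]
  FD 6.7: (10.694,-19.564) -> (13.095,-13.309) [heading=69, draw]
  RT 258: heading 69 -> 171
  -- iteration 4/6 --
  FD 3.7: (13.095,-13.309) -> (9.441,-12.73) [heading=171, draw]
  FD 6.7: (9.441,-12.73) -> (2.823,-11.682) [heading=171, draw]
  RT 258: heading 171 -> 273
  -- iteration 5/6 --
  FD 3.7: (2.823,-11.682) -> (3.017,-15.377) [heading=273, draw]
  FD 6.7: (3.017,-15.377) -> (3.368,-22.068) [heading=273, draw]
  RT 258: heading 273 -> 15
  -- iteration 6/6 --
  FD 3.7: (3.368,-22.068) -> (6.942,-21.11) [heading=15, draw]
  FD 6.7: (6.942,-21.11) -> (13.413,-19.376) [heading=15, draw]
  RT 258: heading 15 -> 117
]
FD 10.1: (13.413,-19.376) -> (8.828,-10.377) [heading=117, draw]
RT 72: heading 117 -> 45
FD 4.7: (8.828,-10.377) -> (12.151,-7.053) [heading=45, draw]
Final: pos=(12.151,-7.053), heading=45, 14 segment(s) drawn

Answer: 12.151 -7.053 45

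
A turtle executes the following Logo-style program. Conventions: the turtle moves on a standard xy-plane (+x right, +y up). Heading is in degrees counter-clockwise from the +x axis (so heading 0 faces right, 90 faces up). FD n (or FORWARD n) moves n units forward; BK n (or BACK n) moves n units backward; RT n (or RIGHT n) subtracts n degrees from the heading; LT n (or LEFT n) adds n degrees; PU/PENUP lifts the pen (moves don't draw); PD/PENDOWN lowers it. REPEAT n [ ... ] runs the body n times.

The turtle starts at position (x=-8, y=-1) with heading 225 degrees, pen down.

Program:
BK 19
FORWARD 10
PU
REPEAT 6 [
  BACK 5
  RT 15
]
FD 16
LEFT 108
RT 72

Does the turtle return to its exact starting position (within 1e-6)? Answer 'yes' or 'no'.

Answer: no

Derivation:
Executing turtle program step by step:
Start: pos=(-8,-1), heading=225, pen down
BK 19: (-8,-1) -> (5.435,12.435) [heading=225, draw]
FD 10: (5.435,12.435) -> (-1.636,5.364) [heading=225, draw]
PU: pen up
REPEAT 6 [
  -- iteration 1/6 --
  BK 5: (-1.636,5.364) -> (1.899,8.899) [heading=225, move]
  RT 15: heading 225 -> 210
  -- iteration 2/6 --
  BK 5: (1.899,8.899) -> (6.23,11.399) [heading=210, move]
  RT 15: heading 210 -> 195
  -- iteration 3/6 --
  BK 5: (6.23,11.399) -> (11.059,12.694) [heading=195, move]
  RT 15: heading 195 -> 180
  -- iteration 4/6 --
  BK 5: (11.059,12.694) -> (16.059,12.694) [heading=180, move]
  RT 15: heading 180 -> 165
  -- iteration 5/6 --
  BK 5: (16.059,12.694) -> (20.889,11.399) [heading=165, move]
  RT 15: heading 165 -> 150
  -- iteration 6/6 --
  BK 5: (20.889,11.399) -> (25.219,8.899) [heading=150, move]
  RT 15: heading 150 -> 135
]
FD 16: (25.219,8.899) -> (13.905,20.213) [heading=135, move]
LT 108: heading 135 -> 243
RT 72: heading 243 -> 171
Final: pos=(13.905,20.213), heading=171, 2 segment(s) drawn

Start position: (-8, -1)
Final position: (13.905, 20.213)
Distance = 30.493; >= 1e-6 -> NOT closed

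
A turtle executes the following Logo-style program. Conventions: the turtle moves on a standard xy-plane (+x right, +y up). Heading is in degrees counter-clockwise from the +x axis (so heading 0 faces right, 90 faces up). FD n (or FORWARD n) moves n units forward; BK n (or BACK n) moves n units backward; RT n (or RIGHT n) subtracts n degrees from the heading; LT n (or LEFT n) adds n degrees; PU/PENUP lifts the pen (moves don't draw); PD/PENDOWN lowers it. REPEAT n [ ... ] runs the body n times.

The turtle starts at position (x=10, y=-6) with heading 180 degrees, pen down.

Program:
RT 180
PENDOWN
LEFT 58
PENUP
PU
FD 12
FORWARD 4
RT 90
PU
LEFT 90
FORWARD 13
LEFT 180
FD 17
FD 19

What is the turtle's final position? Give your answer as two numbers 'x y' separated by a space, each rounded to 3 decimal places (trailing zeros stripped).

Executing turtle program step by step:
Start: pos=(10,-6), heading=180, pen down
RT 180: heading 180 -> 0
PD: pen down
LT 58: heading 0 -> 58
PU: pen up
PU: pen up
FD 12: (10,-6) -> (16.359,4.177) [heading=58, move]
FD 4: (16.359,4.177) -> (18.479,7.569) [heading=58, move]
RT 90: heading 58 -> 328
PU: pen up
LT 90: heading 328 -> 58
FD 13: (18.479,7.569) -> (25.368,18.593) [heading=58, move]
LT 180: heading 58 -> 238
FD 17: (25.368,18.593) -> (16.359,4.177) [heading=238, move]
FD 19: (16.359,4.177) -> (6.291,-11.936) [heading=238, move]
Final: pos=(6.291,-11.936), heading=238, 0 segment(s) drawn

Answer: 6.291 -11.936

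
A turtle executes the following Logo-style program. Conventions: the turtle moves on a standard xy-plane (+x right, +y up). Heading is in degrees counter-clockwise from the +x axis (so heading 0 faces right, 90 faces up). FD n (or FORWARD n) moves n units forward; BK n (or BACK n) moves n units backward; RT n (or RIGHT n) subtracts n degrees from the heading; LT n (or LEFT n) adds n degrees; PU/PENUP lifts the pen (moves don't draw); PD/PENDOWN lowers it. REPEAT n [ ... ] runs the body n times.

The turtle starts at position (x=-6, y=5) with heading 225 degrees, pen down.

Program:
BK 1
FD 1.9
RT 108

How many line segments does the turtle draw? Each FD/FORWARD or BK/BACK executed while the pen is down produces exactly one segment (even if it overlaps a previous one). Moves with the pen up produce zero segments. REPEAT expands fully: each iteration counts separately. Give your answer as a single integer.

Answer: 2

Derivation:
Executing turtle program step by step:
Start: pos=(-6,5), heading=225, pen down
BK 1: (-6,5) -> (-5.293,5.707) [heading=225, draw]
FD 1.9: (-5.293,5.707) -> (-6.636,4.364) [heading=225, draw]
RT 108: heading 225 -> 117
Final: pos=(-6.636,4.364), heading=117, 2 segment(s) drawn
Segments drawn: 2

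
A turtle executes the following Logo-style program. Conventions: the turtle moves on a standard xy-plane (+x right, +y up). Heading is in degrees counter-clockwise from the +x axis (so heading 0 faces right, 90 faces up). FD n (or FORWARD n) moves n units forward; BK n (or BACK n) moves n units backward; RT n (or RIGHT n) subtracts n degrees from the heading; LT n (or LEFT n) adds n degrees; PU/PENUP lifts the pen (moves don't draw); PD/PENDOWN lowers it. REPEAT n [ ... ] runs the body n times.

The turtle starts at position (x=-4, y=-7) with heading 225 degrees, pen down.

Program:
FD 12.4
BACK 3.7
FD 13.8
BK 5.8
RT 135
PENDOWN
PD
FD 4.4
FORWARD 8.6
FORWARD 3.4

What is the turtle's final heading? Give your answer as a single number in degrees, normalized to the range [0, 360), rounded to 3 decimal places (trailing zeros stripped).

Answer: 90

Derivation:
Executing turtle program step by step:
Start: pos=(-4,-7), heading=225, pen down
FD 12.4: (-4,-7) -> (-12.768,-15.768) [heading=225, draw]
BK 3.7: (-12.768,-15.768) -> (-10.152,-13.152) [heading=225, draw]
FD 13.8: (-10.152,-13.152) -> (-19.91,-22.91) [heading=225, draw]
BK 5.8: (-19.91,-22.91) -> (-15.809,-18.809) [heading=225, draw]
RT 135: heading 225 -> 90
PD: pen down
PD: pen down
FD 4.4: (-15.809,-18.809) -> (-15.809,-14.409) [heading=90, draw]
FD 8.6: (-15.809,-14.409) -> (-15.809,-5.809) [heading=90, draw]
FD 3.4: (-15.809,-5.809) -> (-15.809,-2.409) [heading=90, draw]
Final: pos=(-15.809,-2.409), heading=90, 7 segment(s) drawn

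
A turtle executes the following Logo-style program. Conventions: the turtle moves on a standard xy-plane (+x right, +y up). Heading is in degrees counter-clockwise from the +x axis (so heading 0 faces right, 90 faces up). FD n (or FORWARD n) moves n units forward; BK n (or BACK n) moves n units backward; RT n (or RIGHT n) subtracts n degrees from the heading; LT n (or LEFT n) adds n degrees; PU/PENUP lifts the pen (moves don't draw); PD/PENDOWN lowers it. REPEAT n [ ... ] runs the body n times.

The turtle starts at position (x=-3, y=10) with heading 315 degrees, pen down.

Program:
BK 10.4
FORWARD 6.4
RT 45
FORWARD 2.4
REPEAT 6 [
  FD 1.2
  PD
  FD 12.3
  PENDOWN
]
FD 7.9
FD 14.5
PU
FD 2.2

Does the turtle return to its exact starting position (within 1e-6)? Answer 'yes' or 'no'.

Executing turtle program step by step:
Start: pos=(-3,10), heading=315, pen down
BK 10.4: (-3,10) -> (-10.354,17.354) [heading=315, draw]
FD 6.4: (-10.354,17.354) -> (-5.828,12.828) [heading=315, draw]
RT 45: heading 315 -> 270
FD 2.4: (-5.828,12.828) -> (-5.828,10.428) [heading=270, draw]
REPEAT 6 [
  -- iteration 1/6 --
  FD 1.2: (-5.828,10.428) -> (-5.828,9.228) [heading=270, draw]
  PD: pen down
  FD 12.3: (-5.828,9.228) -> (-5.828,-3.072) [heading=270, draw]
  PD: pen down
  -- iteration 2/6 --
  FD 1.2: (-5.828,-3.072) -> (-5.828,-4.272) [heading=270, draw]
  PD: pen down
  FD 12.3: (-5.828,-4.272) -> (-5.828,-16.572) [heading=270, draw]
  PD: pen down
  -- iteration 3/6 --
  FD 1.2: (-5.828,-16.572) -> (-5.828,-17.772) [heading=270, draw]
  PD: pen down
  FD 12.3: (-5.828,-17.772) -> (-5.828,-30.072) [heading=270, draw]
  PD: pen down
  -- iteration 4/6 --
  FD 1.2: (-5.828,-30.072) -> (-5.828,-31.272) [heading=270, draw]
  PD: pen down
  FD 12.3: (-5.828,-31.272) -> (-5.828,-43.572) [heading=270, draw]
  PD: pen down
  -- iteration 5/6 --
  FD 1.2: (-5.828,-43.572) -> (-5.828,-44.772) [heading=270, draw]
  PD: pen down
  FD 12.3: (-5.828,-44.772) -> (-5.828,-57.072) [heading=270, draw]
  PD: pen down
  -- iteration 6/6 --
  FD 1.2: (-5.828,-57.072) -> (-5.828,-58.272) [heading=270, draw]
  PD: pen down
  FD 12.3: (-5.828,-58.272) -> (-5.828,-70.572) [heading=270, draw]
  PD: pen down
]
FD 7.9: (-5.828,-70.572) -> (-5.828,-78.472) [heading=270, draw]
FD 14.5: (-5.828,-78.472) -> (-5.828,-92.972) [heading=270, draw]
PU: pen up
FD 2.2: (-5.828,-92.972) -> (-5.828,-95.172) [heading=270, move]
Final: pos=(-5.828,-95.172), heading=270, 17 segment(s) drawn

Start position: (-3, 10)
Final position: (-5.828, -95.172)
Distance = 105.21; >= 1e-6 -> NOT closed

Answer: no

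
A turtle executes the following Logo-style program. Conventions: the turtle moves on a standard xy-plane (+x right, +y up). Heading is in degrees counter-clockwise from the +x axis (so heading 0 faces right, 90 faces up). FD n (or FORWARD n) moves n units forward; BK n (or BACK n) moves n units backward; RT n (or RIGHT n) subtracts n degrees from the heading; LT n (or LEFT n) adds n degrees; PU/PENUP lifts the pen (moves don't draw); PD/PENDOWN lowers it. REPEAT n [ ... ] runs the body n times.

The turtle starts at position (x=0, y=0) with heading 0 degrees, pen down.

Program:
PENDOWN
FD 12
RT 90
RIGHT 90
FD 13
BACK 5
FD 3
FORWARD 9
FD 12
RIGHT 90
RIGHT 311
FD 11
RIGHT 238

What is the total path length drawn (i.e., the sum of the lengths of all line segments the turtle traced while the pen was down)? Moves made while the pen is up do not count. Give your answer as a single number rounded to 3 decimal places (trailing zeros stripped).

Answer: 65

Derivation:
Executing turtle program step by step:
Start: pos=(0,0), heading=0, pen down
PD: pen down
FD 12: (0,0) -> (12,0) [heading=0, draw]
RT 90: heading 0 -> 270
RT 90: heading 270 -> 180
FD 13: (12,0) -> (-1,0) [heading=180, draw]
BK 5: (-1,0) -> (4,0) [heading=180, draw]
FD 3: (4,0) -> (1,0) [heading=180, draw]
FD 9: (1,0) -> (-8,0) [heading=180, draw]
FD 12: (-8,0) -> (-20,0) [heading=180, draw]
RT 90: heading 180 -> 90
RT 311: heading 90 -> 139
FD 11: (-20,0) -> (-28.302,7.217) [heading=139, draw]
RT 238: heading 139 -> 261
Final: pos=(-28.302,7.217), heading=261, 7 segment(s) drawn

Segment lengths:
  seg 1: (0,0) -> (12,0), length = 12
  seg 2: (12,0) -> (-1,0), length = 13
  seg 3: (-1,0) -> (4,0), length = 5
  seg 4: (4,0) -> (1,0), length = 3
  seg 5: (1,0) -> (-8,0), length = 9
  seg 6: (-8,0) -> (-20,0), length = 12
  seg 7: (-20,0) -> (-28.302,7.217), length = 11
Total = 65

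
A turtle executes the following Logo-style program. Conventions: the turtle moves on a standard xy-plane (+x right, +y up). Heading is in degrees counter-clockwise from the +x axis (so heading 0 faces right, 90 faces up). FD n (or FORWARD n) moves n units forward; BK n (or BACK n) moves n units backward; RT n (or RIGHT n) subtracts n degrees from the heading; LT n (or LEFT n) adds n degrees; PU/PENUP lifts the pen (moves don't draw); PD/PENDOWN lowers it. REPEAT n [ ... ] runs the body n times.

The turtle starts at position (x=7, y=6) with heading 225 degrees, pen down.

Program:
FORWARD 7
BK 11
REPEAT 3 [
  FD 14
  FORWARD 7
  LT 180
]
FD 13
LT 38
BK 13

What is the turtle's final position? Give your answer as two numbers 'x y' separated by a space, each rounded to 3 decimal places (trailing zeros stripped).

Answer: 2.587 -9.732

Derivation:
Executing turtle program step by step:
Start: pos=(7,6), heading=225, pen down
FD 7: (7,6) -> (2.05,1.05) [heading=225, draw]
BK 11: (2.05,1.05) -> (9.828,8.828) [heading=225, draw]
REPEAT 3 [
  -- iteration 1/3 --
  FD 14: (9.828,8.828) -> (-0.071,-1.071) [heading=225, draw]
  FD 7: (-0.071,-1.071) -> (-5.021,-6.021) [heading=225, draw]
  LT 180: heading 225 -> 45
  -- iteration 2/3 --
  FD 14: (-5.021,-6.021) -> (4.879,3.879) [heading=45, draw]
  FD 7: (4.879,3.879) -> (9.828,8.828) [heading=45, draw]
  LT 180: heading 45 -> 225
  -- iteration 3/3 --
  FD 14: (9.828,8.828) -> (-0.071,-1.071) [heading=225, draw]
  FD 7: (-0.071,-1.071) -> (-5.021,-6.021) [heading=225, draw]
  LT 180: heading 225 -> 45
]
FD 13: (-5.021,-6.021) -> (4.172,3.172) [heading=45, draw]
LT 38: heading 45 -> 83
BK 13: (4.172,3.172) -> (2.587,-9.732) [heading=83, draw]
Final: pos=(2.587,-9.732), heading=83, 10 segment(s) drawn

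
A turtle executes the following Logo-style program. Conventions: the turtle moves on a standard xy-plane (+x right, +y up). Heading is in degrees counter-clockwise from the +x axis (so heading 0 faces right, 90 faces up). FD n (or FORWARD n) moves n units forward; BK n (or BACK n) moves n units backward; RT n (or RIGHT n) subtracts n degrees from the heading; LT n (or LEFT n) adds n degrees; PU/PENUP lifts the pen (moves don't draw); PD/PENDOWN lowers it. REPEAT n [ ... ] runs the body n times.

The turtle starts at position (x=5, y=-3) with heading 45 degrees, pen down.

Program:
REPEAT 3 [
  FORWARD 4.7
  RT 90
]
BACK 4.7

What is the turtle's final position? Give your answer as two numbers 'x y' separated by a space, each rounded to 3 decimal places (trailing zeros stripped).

Executing turtle program step by step:
Start: pos=(5,-3), heading=45, pen down
REPEAT 3 [
  -- iteration 1/3 --
  FD 4.7: (5,-3) -> (8.323,0.323) [heading=45, draw]
  RT 90: heading 45 -> 315
  -- iteration 2/3 --
  FD 4.7: (8.323,0.323) -> (11.647,-3) [heading=315, draw]
  RT 90: heading 315 -> 225
  -- iteration 3/3 --
  FD 4.7: (11.647,-3) -> (8.323,-6.323) [heading=225, draw]
  RT 90: heading 225 -> 135
]
BK 4.7: (8.323,-6.323) -> (11.647,-9.647) [heading=135, draw]
Final: pos=(11.647,-9.647), heading=135, 4 segment(s) drawn

Answer: 11.647 -9.647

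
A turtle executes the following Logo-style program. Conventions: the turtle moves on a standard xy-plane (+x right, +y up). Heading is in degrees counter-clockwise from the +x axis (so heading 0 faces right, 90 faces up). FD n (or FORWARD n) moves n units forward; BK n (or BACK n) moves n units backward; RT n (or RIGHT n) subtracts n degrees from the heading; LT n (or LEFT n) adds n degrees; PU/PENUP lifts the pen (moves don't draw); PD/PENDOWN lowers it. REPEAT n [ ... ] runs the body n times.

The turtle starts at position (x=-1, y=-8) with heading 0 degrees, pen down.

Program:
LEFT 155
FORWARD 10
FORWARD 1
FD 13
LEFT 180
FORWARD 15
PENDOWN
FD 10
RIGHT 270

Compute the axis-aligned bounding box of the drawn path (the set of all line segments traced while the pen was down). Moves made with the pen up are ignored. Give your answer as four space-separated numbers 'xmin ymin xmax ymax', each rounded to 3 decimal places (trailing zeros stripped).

Executing turtle program step by step:
Start: pos=(-1,-8), heading=0, pen down
LT 155: heading 0 -> 155
FD 10: (-1,-8) -> (-10.063,-3.774) [heading=155, draw]
FD 1: (-10.063,-3.774) -> (-10.969,-3.351) [heading=155, draw]
FD 13: (-10.969,-3.351) -> (-22.751,2.143) [heading=155, draw]
LT 180: heading 155 -> 335
FD 15: (-22.751,2.143) -> (-9.157,-4.196) [heading=335, draw]
PD: pen down
FD 10: (-9.157,-4.196) -> (-0.094,-8.423) [heading=335, draw]
RT 270: heading 335 -> 65
Final: pos=(-0.094,-8.423), heading=65, 5 segment(s) drawn

Segment endpoints: x in {-22.751, -10.969, -10.063, -9.157, -1, -0.094}, y in {-8.423, -8, -4.196, -3.774, -3.351, 2.143}
xmin=-22.751, ymin=-8.423, xmax=-0.094, ymax=2.143

Answer: -22.751 -8.423 -0.094 2.143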